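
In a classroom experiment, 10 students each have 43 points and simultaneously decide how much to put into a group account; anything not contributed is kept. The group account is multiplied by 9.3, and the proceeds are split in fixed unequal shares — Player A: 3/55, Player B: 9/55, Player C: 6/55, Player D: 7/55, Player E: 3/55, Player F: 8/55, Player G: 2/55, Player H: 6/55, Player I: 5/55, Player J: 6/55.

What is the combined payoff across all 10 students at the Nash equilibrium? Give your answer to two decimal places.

Each unit j contributes comes back to j as 9.3 × (j's share), so j prefers to contribute only if that share exceeds 1/9.3 = 0.1075; otherwise keeping the unit dominates.
The shares above 0.1075 belong to Player B, Player C, Player D, Player F, Player H and Player J, contributing 43 each; the remaining 4 contribute 0. Total contributed: 258.
The group account pays out 9.3 × 258 = 2399.40 in total (split across the unequal shares, but the aggregate is all that matters for the group sum).
The 4 free-riders keep 43 each, adding 172. Group total = 172 + 2399.40 = 2571.40.

2571.40 points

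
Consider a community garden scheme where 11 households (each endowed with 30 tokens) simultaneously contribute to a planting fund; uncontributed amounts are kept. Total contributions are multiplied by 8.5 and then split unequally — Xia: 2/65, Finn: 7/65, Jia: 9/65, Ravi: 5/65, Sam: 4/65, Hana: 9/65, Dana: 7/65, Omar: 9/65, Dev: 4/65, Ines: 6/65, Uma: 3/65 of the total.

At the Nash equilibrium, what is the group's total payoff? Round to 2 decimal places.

A player with share s gets back 8.5·s per unit contributed, so full contribution is dominant for anyone with s > 1/8.5 = 0.1176 and zero contribution is dominant for anyone below.
The shares above 0.1176 belong to Jia, Hana and Omar, contributing 30 each; the remaining 8 contribute 0. Total contributed: 90.
The planting fund pays out 8.5 × 90 = 765.00 in total (split across the unequal shares, but the aggregate is all that matters for the group sum).
The 8 free-riders keep 30 each, adding 240. Group total = 240 + 765.00 = 1005.00.

1005.00 tokens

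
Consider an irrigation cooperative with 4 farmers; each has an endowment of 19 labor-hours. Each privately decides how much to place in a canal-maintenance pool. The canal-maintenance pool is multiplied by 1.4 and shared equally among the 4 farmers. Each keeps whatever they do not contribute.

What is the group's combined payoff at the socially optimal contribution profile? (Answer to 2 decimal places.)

Each contributed unit returns 1.400 to the group as a whole (0.3500 to each of 4 players), which exceeds 1, so the social optimum is full contribution: group total = 1.400 × 76 = 106.40.

106.40 labor-hours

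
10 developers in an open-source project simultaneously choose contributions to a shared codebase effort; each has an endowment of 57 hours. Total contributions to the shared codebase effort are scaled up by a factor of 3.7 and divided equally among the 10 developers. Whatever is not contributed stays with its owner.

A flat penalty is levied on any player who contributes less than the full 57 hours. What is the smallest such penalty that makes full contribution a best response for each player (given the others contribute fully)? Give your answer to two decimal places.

35.91 hours

Given the others contribute fully, the best deviation is to contribute 0 (any partial contribution still incurs the fine and gives up units whose private return 0.3700 is below 1).
Deviating from 57 to 0 saves 57 hours but forfeits the deviator's share of the drop in the shared codebase effort: 3.7/10 × 57 = 21.09.
So the deviation gain is 57 − 21.09 = 35.91, and the fine must be at least 35.91 hours to wipe it out.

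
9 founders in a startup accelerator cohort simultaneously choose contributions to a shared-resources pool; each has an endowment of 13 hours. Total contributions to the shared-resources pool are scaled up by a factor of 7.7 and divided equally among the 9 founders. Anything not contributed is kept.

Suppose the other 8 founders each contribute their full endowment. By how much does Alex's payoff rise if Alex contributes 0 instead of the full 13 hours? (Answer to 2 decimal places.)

1.88 hours

Switching from a contribution of 13 to 0 lets Alex keep an extra 13 hours, but lowers the shared-resources pool by 13, which costs Alex their own share of that drop: 7.7/9 × 13 = 11.12.
Net gain = 13 − 11.12 = 1.88. The private return per contributed unit (0.8556) is below 1, so free-riding is indeed the best response regardless of what the others do.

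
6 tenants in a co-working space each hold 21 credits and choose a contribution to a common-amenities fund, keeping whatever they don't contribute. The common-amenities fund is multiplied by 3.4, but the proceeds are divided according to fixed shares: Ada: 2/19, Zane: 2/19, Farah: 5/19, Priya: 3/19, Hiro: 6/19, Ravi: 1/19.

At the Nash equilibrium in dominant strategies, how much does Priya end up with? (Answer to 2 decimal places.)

32.27 credits

Each unit j contributes comes back to j as 3.4 × (j's share), so j prefers to contribute only if that share exceeds 1/3.4 = 0.2941; otherwise keeping the unit dominates.
Only Hiro (6/19) clears that bar, contributing 21; the remaining 5 contribute 0. Total contributed: 21.
Priya keeps 21 and receives 3.4 × 21 × 3/19 = 11.27 from the common-amenities fund, for a payoff of 32.27.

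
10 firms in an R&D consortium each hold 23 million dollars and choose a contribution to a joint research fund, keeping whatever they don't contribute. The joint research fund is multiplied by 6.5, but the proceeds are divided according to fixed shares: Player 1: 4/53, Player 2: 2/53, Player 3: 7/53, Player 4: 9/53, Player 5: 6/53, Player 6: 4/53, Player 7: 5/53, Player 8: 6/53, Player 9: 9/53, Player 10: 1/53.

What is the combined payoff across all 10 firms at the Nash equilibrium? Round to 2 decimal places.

483.00 million dollars

Each unit j contributes comes back to j as 6.5 × (j's share), so j prefers to contribute only if that share exceeds 1/6.5 = 0.1538; otherwise keeping the unit dominates.
Player 4 and Player 9 are above the threshold, contributing 23 each; the remaining 8 contribute 0. Total contributed: 46.
The joint research fund pays out 6.5 × 46 = 299.00 in total (split across the unequal shares, but the aggregate is all that matters for the group sum).
The 8 free-riders keep 23 each, adding 184. Group total = 184 + 299.00 = 483.00.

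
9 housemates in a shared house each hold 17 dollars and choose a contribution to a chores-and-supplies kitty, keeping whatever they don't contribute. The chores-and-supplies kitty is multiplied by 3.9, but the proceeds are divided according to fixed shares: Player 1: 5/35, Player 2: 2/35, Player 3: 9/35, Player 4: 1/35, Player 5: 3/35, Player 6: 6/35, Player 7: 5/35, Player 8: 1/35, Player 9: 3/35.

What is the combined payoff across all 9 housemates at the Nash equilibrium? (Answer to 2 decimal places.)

A player with share s gets back 3.9·s per unit contributed, so full contribution is dominant for anyone with s > 1/3.9 = 0.2564 and zero contribution is dominant for anyone below.
The only share above 0.2564 is Player 3's 9/35, contributing 17; the remaining 8 contribute 0. Total contributed: 17.
The chores-and-supplies kitty pays out 3.9 × 17 = 66.30 in total (split across the unequal shares, but the aggregate is all that matters for the group sum).
The 8 free-riders keep 17 each, adding 136. Group total = 136 + 66.30 = 202.30.

202.30 dollars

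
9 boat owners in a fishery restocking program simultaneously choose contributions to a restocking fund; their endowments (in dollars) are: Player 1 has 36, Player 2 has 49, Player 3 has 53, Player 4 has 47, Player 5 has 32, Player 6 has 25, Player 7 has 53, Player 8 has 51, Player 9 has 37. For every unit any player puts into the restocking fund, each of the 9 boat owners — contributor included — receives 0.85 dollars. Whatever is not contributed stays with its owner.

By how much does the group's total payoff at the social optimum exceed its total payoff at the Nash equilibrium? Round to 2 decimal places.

The private return per contributed unit is 0.85 < 1 for everyone, so the Nash equilibrium is zero contribution and the group total is Σ E_j = 36 + 49 + 53 + 47 + 32 + 25 + 53 + 51 + 37 = 383.
Each contributed unit returns 7.650 to the group, so the social optimum is full contribution by everyone: group total = 7.650 × 383 = 2929.95.
Efficiency loss = (7.650 − 1) × 383 = 2546.95.

2546.95 dollars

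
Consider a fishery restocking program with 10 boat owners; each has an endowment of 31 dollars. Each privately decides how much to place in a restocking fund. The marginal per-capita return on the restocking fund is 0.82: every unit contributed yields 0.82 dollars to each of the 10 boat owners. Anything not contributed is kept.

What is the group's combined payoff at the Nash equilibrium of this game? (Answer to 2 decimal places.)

The private return per contributed unit is 0.82 < 1, so contributing 0 is dominant for every player. At the Nash equilibrium everyone keeps their 31, and the group total is 10 × 31 = 310.

310.00 dollars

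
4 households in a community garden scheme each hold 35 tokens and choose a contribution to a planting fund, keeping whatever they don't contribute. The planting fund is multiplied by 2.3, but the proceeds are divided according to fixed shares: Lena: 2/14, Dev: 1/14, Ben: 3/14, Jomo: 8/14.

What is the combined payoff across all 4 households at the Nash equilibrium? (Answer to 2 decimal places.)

Each unit j contributes comes back to j as 2.3 × (j's share), so j prefers to contribute only if that share exceeds 1/2.3 = 0.4348; otherwise keeping the unit dominates.
Jomo alone (share 8/14) is above the threshold, contributing 35; the remaining 3 contribute 0. Total contributed: 35.
The planting fund pays out 2.3 × 35 = 80.50 in total (split across the unequal shares, but the aggregate is all that matters for the group sum).
The 3 free-riders keep 35 each, adding 105. Group total = 105 + 80.50 = 185.50.

185.50 tokens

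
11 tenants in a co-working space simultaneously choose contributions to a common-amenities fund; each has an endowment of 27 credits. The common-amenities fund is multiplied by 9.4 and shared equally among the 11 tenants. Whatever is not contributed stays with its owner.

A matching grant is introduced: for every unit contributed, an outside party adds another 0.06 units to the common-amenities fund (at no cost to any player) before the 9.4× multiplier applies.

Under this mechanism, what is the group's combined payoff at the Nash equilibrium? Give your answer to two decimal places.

297.00 credits

Even with the mechanism, each unit contributed returns only 9.4 × 1.06 / 11 = 0.9058 per unit of net cost, so contributing nothing is still dominant.
At the Nash equilibrium no one contributes; group total payoff = 11 × 27 = 297.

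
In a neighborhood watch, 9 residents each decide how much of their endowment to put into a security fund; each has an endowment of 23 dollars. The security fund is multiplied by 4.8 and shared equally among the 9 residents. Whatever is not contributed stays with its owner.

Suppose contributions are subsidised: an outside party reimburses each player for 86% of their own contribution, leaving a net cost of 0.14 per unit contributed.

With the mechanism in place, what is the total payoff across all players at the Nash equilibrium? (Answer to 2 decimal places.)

1171.62 dollars

With the mechanism, a contributed unit returns (4.8/9) / 0.14 = 3.8095 per unit of net cost to the contributor — now above 1 — so contributing fully is weakly dominant for every player.
At the Nash equilibrium everyone contributes 23. Group total payoff = 9 × (23 × 0.86 + 4.8 × 23) = 1171.62.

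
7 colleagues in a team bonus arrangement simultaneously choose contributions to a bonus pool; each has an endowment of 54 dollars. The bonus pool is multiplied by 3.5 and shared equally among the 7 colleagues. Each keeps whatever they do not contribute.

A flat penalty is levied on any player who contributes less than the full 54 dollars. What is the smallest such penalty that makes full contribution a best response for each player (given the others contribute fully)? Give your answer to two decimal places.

27.00 dollars

Given the others contribute fully, the best deviation is to contribute 0 (any partial contribution still incurs the fine and gives up units whose private return 0.5000 is below 1).
Deviating from 54 to 0 saves 54 dollars but forfeits the deviator's share of the drop in the bonus pool: 3.5/7 × 54 = 27.00.
So the deviation gain is 54 − 27.00 = 27.00, and the fine must be at least 27.00 dollars to wipe it out.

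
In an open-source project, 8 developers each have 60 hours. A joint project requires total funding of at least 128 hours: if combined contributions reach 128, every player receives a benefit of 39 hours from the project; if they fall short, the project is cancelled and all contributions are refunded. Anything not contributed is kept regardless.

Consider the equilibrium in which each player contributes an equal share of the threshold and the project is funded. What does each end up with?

83 hours

Equal share of the threshold: 128/8 = 16.
At this profile no one gains by cutting their contribution: any cut drops the total below 128, the project is cancelled, contributions are refunded, and the deviator ends with 60, which is less than 60 − 16 + 39 = 83. Contributing more than 16 just wastes the excess. So contributing exactly 16 is a best response.
Each player's payoff: 60 − 16 + 39 = 83.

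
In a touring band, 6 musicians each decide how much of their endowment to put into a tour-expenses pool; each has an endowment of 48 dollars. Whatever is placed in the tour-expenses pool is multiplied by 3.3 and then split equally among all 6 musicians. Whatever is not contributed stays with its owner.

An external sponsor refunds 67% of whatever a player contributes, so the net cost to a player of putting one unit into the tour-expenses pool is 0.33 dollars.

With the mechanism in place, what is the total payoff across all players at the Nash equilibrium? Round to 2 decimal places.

Under the mechanism each unit contributed yields (3.3/6) / 0.33 = 1.6667 back to its contributor per unit of net cost, which exceeds 1, making full contribution the dominant choice for everyone.
At the Nash equilibrium everyone contributes 48. Group total payoff = 6 × (48 × 0.67 + 3.3 × 48) = 1143.36.

1143.36 dollars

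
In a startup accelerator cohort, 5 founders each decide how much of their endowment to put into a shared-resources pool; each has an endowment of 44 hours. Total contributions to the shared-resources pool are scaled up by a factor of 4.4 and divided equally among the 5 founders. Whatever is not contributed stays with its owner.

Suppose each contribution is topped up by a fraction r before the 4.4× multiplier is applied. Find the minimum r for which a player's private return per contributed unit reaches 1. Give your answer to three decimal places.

With matching at rate r, one contributed unit becomes (1 + r) in the shared-resources pool and returns 4.4 × (1 + r) / 5 to the contributor.
Setting this equal to 1: 1 + r = 5/4.4 = 1.1364.
So the minimum matching rate is r = 1.1364 − 1 = 0.136.

0.136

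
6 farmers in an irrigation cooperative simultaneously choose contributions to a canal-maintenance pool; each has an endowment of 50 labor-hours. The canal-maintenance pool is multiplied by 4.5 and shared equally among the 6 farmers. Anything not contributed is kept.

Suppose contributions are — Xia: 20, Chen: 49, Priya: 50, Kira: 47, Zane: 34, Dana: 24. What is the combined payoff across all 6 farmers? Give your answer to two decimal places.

1084.00 labor-hours

Total contributed: 20 + 49 + 50 + 47 + 34 + 24 = 224; total kept: 6 × 50 − 224 = 76.
The canal-maintenance pool pays out 4.5 × 224 = 1008.00 in aggregate.
Group total = 76 + 1008.00 = 1084.00.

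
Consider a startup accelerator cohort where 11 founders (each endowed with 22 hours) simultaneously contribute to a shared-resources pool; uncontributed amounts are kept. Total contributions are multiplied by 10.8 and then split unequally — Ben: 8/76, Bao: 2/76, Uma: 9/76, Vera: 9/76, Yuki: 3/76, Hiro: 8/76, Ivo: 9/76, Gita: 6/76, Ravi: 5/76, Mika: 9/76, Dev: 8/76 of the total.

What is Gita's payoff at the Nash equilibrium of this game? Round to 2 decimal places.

For player j, contributing a unit is worthwhile iff 10.8 × (j's share) ≥ 1, i.e. iff j's share is at least 0.0926.
Ben, Uma, Vera, Hiro, Ivo, Mika and Dev are above the threshold, contributing 22 each; the remaining 4 contribute 0. Total contributed: 154.
Gita keeps 22 and receives 10.8 × 154 × 6/76 = 131.31 from the shared-resources pool, for a payoff of 153.31.

153.31 hours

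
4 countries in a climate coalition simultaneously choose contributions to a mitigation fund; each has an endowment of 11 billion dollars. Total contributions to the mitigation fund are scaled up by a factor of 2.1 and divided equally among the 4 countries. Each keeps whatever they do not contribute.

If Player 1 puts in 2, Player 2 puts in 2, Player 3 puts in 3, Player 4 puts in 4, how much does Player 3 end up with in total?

13.78 billion dollars

Total contributed: 2 + 2 + 3 + 4 = 11.
Each receives 2.1 × 11 / 4 = 5.78 from the mitigation fund.
Player 3 keeps 11 − 3 = 8, so Player 3's payoff is 8 + 5.78 = 13.78.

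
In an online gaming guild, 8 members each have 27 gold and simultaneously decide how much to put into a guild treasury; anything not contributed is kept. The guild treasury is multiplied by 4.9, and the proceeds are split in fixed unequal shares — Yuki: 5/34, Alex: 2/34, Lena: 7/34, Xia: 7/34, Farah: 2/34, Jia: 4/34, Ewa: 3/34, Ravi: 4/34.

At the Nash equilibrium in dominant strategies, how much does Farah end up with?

42.56 gold

For player j, contributing a unit is worthwhile iff 4.9 × (j's share) ≥ 1, i.e. iff j's share is at least 0.2041.
The shares above 0.2041 belong to Lena and Xia, contributing 27 each; the remaining 6 contribute 0. Total contributed: 54.
Farah keeps 27 and receives 4.9 × 54 × 2/34 = 15.56 from the guild treasury, for a payoff of 42.56.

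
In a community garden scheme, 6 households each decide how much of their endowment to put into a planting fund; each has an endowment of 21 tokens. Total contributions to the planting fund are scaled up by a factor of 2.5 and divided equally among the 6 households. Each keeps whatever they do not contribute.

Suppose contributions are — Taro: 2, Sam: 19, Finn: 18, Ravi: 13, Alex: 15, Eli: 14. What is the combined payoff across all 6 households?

Total contributed: 2 + 19 + 18 + 13 + 15 + 14 = 81; total kept: 6 × 21 − 81 = 45.
The planting fund pays out 2.5 × 81 = 202.50 in aggregate.
Group total = 45 + 202.50 = 247.50.

247.50 tokens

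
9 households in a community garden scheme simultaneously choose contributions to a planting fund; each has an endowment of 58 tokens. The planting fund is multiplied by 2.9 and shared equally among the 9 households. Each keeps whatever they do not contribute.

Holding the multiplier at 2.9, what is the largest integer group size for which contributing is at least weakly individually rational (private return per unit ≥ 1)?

Private return per unit is 2.9/(group size), which is ≥ 1 whenever the group size is ≤ 2.9.
The largest such integer is 2.

2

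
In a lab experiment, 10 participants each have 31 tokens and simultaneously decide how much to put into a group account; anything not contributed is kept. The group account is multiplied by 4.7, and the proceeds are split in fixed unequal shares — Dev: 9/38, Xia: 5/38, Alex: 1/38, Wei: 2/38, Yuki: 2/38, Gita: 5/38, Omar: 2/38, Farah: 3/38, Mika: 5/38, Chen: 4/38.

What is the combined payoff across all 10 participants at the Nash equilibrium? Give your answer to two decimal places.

For player j, contributing a unit is worthwhile iff 4.7 × (j's share) ≥ 1, i.e. iff j's share is at least 0.2128.
Dev alone (share 9/38) is above the threshold, contributing 31; the remaining 9 contribute 0. Total contributed: 31.
The group account pays out 4.7 × 31 = 145.70 in total (split across the unequal shares, but the aggregate is all that matters for the group sum).
The 9 free-riders keep 31 each, adding 279. Group total = 279 + 145.70 = 424.70.

424.70 tokens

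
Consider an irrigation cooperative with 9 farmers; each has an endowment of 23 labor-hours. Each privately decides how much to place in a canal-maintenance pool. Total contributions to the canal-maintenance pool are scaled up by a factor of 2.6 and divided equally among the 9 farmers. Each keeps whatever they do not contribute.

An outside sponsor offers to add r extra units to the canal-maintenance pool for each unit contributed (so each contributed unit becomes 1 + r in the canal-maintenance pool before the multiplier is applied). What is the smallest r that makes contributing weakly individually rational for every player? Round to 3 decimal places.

2.462

With matching at rate r, one contributed unit becomes (1 + r) in the canal-maintenance pool and returns 2.6 × (1 + r) / 9 to the contributor.
Setting this equal to 1: 1 + r = 9/2.6 = 3.4615.
So the minimum matching rate is r = 3.4615 − 1 = 2.462.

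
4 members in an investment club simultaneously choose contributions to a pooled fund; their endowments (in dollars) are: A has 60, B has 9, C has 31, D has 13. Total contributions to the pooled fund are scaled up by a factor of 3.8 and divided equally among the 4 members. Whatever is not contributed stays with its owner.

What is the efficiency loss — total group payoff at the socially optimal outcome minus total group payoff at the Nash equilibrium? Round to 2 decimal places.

The private return per contributed unit is 3.8/4 = 0.9500 < 1 for every player regardless of endowment, so the Nash equilibrium is zero contribution and the group total is Σ E_j = 60 + 9 + 31 + 13 = 113.
Each contributed unit returns 3.800 to the group, so the social optimum is full contribution by everyone: group total = 3.800 × 113 = 429.40.
Efficiency loss = (3.800 − 1) × 113 = 316.40.

316.40 dollars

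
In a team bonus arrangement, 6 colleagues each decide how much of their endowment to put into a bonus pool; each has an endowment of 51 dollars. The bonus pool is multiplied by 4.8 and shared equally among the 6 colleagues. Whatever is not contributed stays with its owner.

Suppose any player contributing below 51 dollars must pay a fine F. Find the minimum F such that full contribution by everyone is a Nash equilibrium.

Given the others contribute fully, the best deviation is to contribute 0 (any partial contribution still incurs the fine and gives up units whose private return 0.8000 is below 1).
Deviating from 51 to 0 saves 51 dollars but forfeits the deviator's share of the drop in the bonus pool: 4.8/6 × 51 = 40.80.
So the deviation gain is 51 − 40.80 = 10.20, and the fine must be at least 10.20 dollars to wipe it out.

10.20 dollars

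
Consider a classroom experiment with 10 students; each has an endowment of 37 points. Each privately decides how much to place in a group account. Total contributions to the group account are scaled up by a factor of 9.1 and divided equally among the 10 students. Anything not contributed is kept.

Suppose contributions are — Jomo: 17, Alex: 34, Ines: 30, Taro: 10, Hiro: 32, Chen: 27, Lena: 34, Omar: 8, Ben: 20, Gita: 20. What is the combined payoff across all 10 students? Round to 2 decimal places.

2249.20 points

Total contributed: 17 + 34 + 30 + 10 + 32 + 27 + 34 + 8 + 20 + 20 = 232; total kept: 10 × 37 − 232 = 138.
The group account pays out 9.1 × 232 = 2111.20 in aggregate.
Group total = 138 + 2111.20 = 2249.20.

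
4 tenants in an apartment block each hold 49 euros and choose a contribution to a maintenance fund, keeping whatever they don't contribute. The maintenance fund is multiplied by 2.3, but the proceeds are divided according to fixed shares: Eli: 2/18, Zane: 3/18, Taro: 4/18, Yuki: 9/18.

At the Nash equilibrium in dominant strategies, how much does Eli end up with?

For player j, contributing a unit is worthwhile iff 2.3 × (j's share) ≥ 1, i.e. iff j's share is at least 0.4348.
Yuki alone (share 9/18) is above the threshold, contributing 49; the remaining 3 contribute 0. Total contributed: 49.
Eli keeps 49 and receives 2.3 × 49 × 2/18 = 12.52 from the maintenance fund, for a payoff of 61.52.

61.52 euros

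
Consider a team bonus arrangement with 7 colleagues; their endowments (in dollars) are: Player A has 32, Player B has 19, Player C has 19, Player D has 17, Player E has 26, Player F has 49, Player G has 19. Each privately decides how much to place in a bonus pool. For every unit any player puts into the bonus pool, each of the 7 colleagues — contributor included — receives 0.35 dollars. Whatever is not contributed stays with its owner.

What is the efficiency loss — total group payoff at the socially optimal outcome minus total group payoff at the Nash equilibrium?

The private return per contributed unit is 0.35 < 1 for everyone, so the Nash equilibrium is zero contribution and the group total is Σ E_j = 32 + 19 + 19 + 17 + 26 + 49 + 19 = 181.
Each contributed unit returns 2.450 to the group, so the social optimum is full contribution by everyone: group total = 2.450 × 181 = 443.45.
Efficiency loss = (2.450 − 1) × 181 = 262.45.

262.45 dollars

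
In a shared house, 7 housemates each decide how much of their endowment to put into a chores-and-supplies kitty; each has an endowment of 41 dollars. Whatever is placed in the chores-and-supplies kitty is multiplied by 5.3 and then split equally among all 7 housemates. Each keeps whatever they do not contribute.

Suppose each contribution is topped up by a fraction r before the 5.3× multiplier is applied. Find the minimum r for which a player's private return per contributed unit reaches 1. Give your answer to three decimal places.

With matching at rate r, one contributed unit becomes (1 + r) in the chores-and-supplies kitty and returns 5.3 × (1 + r) / 7 to the contributor.
Setting this equal to 1: 1 + r = 7/5.3 = 1.3208.
So the minimum matching rate is r = 1.3208 − 1 = 0.321.

0.321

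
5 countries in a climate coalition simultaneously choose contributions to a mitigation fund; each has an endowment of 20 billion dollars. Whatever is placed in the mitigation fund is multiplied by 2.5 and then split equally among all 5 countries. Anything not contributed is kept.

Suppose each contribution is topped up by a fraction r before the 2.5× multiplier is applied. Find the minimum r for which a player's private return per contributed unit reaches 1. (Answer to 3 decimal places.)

With matching at rate r, one contributed unit becomes (1 + r) in the mitigation fund and returns 2.5 × (1 + r) / 5 to the contributor.
Setting this equal to 1: 1 + r = 5/2.5 = 2.0000.
So the minimum matching rate is r = 2.0000 − 1 = 1.000.

1.000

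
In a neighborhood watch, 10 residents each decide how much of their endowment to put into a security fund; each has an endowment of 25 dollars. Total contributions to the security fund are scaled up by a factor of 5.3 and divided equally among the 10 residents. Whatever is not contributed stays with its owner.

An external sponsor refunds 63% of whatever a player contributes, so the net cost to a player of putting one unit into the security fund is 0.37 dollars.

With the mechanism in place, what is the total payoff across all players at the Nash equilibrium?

Under the mechanism each unit contributed yields (5.3/10) / 0.37 = 1.4324 back to its contributor per unit of net cost, which exceeds 1, making full contribution the dominant choice for everyone.
So the Nash equilibrium is full contribution by all 10; the group earns 10 × (25 × 0.63 + 5.3 × 25) = 1482.50.

1482.50 dollars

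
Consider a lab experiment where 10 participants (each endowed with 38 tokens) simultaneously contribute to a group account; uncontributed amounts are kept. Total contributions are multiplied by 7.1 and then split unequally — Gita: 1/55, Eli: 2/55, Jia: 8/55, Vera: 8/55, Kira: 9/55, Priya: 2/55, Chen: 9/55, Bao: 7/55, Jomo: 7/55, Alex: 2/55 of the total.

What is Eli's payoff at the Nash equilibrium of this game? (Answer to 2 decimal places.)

77.24 tokens

A player with share s gets back 7.1·s per unit contributed, so full contribution is dominant for anyone with s > 1/7.1 = 0.1408 and zero contribution is dominant for anyone below.
Jia, Vera, Kira and Chen clear that bar, contributing 38 each; the remaining 6 contribute 0. Total contributed: 152.
Eli keeps 38 and receives 7.1 × 152 × 2/55 = 39.24 from the group account, for a payoff of 77.24.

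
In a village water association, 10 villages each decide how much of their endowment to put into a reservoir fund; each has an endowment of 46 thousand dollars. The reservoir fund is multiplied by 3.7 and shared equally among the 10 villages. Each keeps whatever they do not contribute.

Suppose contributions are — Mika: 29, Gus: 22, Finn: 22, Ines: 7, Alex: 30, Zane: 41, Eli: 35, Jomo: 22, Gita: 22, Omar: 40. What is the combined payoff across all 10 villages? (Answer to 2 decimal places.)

1189.00 thousand dollars

Total contributed: 29 + 22 + 22 + 7 + 30 + 41 + 35 + 22 + 22 + 40 = 270; total kept: 10 × 46 − 270 = 190.
The reservoir fund pays out 3.7 × 270 = 999.00 in aggregate.
Group total = 190 + 999.00 = 1189.00.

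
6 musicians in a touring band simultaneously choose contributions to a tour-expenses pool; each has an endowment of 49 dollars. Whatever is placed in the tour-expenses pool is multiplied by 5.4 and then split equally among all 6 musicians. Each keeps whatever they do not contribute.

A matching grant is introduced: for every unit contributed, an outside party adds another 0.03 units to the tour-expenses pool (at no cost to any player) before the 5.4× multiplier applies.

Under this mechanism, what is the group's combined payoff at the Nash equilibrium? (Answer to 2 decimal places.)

294.00 dollars

The effective private return is 5.4 × 1.03 / 6 = 0.9270, which is still under 1, so the mechanism doesn't change anyone's dominant strategy: zero contribution.
Everyone keeps their endowment and the group total is 6 × 49 = 294.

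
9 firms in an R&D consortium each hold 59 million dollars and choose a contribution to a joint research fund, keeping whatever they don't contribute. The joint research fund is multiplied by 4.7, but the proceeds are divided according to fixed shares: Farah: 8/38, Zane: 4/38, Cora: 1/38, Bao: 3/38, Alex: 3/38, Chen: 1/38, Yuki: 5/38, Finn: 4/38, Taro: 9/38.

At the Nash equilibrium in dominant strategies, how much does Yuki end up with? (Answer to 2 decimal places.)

Player j's private return per contributed unit is 4.7 × (j's share). Contributing is weakly dominant for j when that share is at least 1/4.7 = 0.2128, and contributing 0 is dominant otherwise.
Only Taro (9/38) clears that bar, contributing 59; the remaining 8 contribute 0. Total contributed: 59.
Yuki keeps 59 and receives 4.7 × 59 × 5/38 = 36.49 from the joint research fund, for a payoff of 95.49.

95.49 million dollars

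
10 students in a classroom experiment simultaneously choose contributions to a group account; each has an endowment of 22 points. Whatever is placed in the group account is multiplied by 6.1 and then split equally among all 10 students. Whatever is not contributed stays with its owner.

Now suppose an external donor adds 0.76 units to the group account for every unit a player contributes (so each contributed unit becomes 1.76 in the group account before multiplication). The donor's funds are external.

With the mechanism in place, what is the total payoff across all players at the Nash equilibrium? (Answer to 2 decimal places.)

Under the mechanism each unit contributed yields 6.1 × 1.76 / 10 = 1.0736 back to its contributor per unit of net cost, which exceeds 1, making full contribution the dominant choice for everyone.
At the Nash equilibrium everyone contributes 22. Group total payoff = 6.1 × 1.76 × 220 = 2361.92.

2361.92 points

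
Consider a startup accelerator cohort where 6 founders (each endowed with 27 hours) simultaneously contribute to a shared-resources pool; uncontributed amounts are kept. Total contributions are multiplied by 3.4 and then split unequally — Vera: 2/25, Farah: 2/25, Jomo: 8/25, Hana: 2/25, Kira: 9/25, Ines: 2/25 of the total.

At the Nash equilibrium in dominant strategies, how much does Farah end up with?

41.69 hours

Each unit j contributes comes back to j as 3.4 × (j's share), so j prefers to contribute only if that share exceeds 1/3.4 = 0.2941; otherwise keeping the unit dominates.
Jomo and Kira are above the threshold, contributing 27 each; the remaining 4 contribute 0. Total contributed: 54.
Farah keeps 27 and receives 3.4 × 54 × 2/25 = 14.69 from the shared-resources pool, for a payoff of 41.69.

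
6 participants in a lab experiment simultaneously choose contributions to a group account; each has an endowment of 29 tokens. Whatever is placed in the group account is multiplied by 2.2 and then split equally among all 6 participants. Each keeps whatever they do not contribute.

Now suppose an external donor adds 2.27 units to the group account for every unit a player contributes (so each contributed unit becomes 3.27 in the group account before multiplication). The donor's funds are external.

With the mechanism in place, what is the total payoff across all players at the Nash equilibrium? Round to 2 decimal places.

Under the mechanism each unit contributed yields 2.2 × 3.27 / 6 = 1.1990 back to its contributor per unit of net cost, which exceeds 1, making full contribution the dominant choice for everyone.
So the Nash equilibrium is full contribution by all 6; the group earns 2.2 × 3.27 × 174 = 1251.76.

1251.76 tokens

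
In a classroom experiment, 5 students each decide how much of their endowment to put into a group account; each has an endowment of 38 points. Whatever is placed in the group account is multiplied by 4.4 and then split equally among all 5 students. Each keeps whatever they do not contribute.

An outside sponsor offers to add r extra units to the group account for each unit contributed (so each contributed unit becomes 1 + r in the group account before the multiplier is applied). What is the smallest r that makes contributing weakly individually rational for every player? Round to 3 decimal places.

With matching at rate r, one contributed unit becomes (1 + r) in the group account and returns 4.4 × (1 + r) / 5 to the contributor.
Setting this equal to 1: 1 + r = 5/4.4 = 1.1364.
So the minimum matching rate is r = 1.1364 − 1 = 0.136.

0.136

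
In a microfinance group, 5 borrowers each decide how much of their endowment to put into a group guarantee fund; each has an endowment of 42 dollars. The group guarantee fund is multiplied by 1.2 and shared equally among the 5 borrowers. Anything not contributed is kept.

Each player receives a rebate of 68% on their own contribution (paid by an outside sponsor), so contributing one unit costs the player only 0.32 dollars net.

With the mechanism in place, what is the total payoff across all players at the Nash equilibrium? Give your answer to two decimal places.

The effective private return is (1.2/5) / 0.32 = 0.7500, which is still under 1, so the mechanism doesn't change anyone's dominant strategy: zero contribution.
At the Nash equilibrium no one contributes; group total payoff = 5 × 42 = 210.

210.00 dollars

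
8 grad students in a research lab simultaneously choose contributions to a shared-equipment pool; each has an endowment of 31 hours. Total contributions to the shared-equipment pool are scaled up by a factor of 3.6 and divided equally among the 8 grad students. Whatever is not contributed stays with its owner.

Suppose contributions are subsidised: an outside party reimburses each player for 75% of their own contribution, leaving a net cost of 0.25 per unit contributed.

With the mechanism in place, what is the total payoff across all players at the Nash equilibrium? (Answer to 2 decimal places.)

1078.80 hours

The effective private return per unit is now (3.6/8) / 0.25 = 1.8000 > 1, so every player's dominant strategy flips to full contribution.
So the Nash equilibrium is full contribution by all 8; the group earns 8 × (31 × 0.75 + 3.6 × 31) = 1078.80.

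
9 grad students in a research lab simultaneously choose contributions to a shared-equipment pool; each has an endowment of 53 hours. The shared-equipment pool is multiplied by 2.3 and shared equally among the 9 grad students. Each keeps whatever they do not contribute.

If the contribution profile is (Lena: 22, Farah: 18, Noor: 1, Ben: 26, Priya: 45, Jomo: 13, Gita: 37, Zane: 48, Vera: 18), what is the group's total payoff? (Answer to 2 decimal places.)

Total contributed: 22 + 18 + 1 + 26 + 45 + 13 + 37 + 48 + 18 = 228; total kept: 9 × 53 − 228 = 249.
The shared-equipment pool pays out 2.3 × 228 = 524.40 in aggregate.
Group total = 249 + 524.40 = 773.40.

773.40 hours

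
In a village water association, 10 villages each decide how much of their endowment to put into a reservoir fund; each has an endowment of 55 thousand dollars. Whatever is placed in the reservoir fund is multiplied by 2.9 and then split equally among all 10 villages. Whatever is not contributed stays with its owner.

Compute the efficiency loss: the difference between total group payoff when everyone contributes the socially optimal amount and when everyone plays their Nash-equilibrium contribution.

Each contributed unit returns 2.9/10 = 0.2900 to its contributor — below 1 — so contributing 0 is dominant for every player. At the Nash equilibrium everyone keeps their 55, and the group total is 10 × 55 = 550.
Each contributed unit returns 2.900 to the group as a whole (0.2900 to each of 10 players), which exceeds 1, so the social optimum is full contribution: group total = 2.900 × 550 = 1595.00.
Efficiency loss = 1595.00 − 550 = 1045.00.

1045.00 thousand dollars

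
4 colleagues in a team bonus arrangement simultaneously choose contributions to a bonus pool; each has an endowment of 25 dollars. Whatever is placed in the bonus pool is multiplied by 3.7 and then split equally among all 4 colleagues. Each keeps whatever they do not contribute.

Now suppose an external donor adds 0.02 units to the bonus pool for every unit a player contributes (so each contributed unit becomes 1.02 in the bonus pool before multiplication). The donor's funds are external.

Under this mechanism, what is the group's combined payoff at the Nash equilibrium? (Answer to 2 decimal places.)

100.00 dollars

The effective private return is 3.7 × 1.02 / 4 = 0.9435, which is still under 1, so the mechanism doesn't change anyone's dominant strategy: zero contribution.
Everyone keeps their endowment and the group total is 4 × 25 = 100.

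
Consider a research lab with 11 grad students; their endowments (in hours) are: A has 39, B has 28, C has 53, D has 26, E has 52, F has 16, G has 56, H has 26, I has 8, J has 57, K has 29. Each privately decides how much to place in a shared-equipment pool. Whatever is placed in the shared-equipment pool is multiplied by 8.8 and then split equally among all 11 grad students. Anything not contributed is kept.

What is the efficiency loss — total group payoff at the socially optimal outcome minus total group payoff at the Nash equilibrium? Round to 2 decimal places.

3042.00 hours

The private return per contributed unit is 8.8/11 = 0.8000 < 1 for every player regardless of endowment, so the Nash equilibrium is zero contribution and the group total is Σ E_j = 39 + 28 + 53 + 26 + 52 + 16 + 56 + 26 + 8 + 57 + 29 = 390.
Each contributed unit returns 8.800 to the group, so the social optimum is full contribution by everyone: group total = 8.800 × 390 = 3432.00.
Efficiency loss = (8.800 − 1) × 390 = 3042.00.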